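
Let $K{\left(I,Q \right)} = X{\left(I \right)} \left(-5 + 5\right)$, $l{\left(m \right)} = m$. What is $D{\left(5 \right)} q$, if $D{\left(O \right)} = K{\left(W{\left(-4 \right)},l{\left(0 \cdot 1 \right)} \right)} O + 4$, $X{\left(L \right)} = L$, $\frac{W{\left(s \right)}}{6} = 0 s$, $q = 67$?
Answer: $268$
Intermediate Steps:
$W{\left(s \right)} = 0$ ($W{\left(s \right)} = 6 \cdot 0 s = 6 \cdot 0 = 0$)
$K{\left(I,Q \right)} = 0$ ($K{\left(I,Q \right)} = I \left(-5 + 5\right) = I 0 = 0$)
$D{\left(O \right)} = 4$ ($D{\left(O \right)} = 0 O + 4 = 0 + 4 = 4$)
$D{\left(5 \right)} q = 4 \cdot 67 = 268$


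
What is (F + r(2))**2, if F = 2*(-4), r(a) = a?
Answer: 36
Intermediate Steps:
F = -8
(F + r(2))**2 = (-8 + 2)**2 = (-6)**2 = 36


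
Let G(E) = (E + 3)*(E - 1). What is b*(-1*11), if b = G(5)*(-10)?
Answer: 3520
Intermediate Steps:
G(E) = (-1 + E)*(3 + E) (G(E) = (3 + E)*(-1 + E) = (-1 + E)*(3 + E))
b = -320 (b = (-3 + 5² + 2*5)*(-10) = (-3 + 25 + 10)*(-10) = 32*(-10) = -320)
b*(-1*11) = -(-320)*11 = -320*(-11) = 3520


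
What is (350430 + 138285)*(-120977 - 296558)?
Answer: -204055617525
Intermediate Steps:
(350430 + 138285)*(-120977 - 296558) = 488715*(-417535) = -204055617525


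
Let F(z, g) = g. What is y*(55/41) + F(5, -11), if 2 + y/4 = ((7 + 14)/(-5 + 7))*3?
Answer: 6039/41 ≈ 147.29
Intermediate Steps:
y = 118 (y = -8 + 4*(((7 + 14)/(-5 + 7))*3) = -8 + 4*((21/2)*3) = -8 + 4*(63/2) = -8 + 126 = 118)
y*(55/41) + F(5, -11) = 118*(55/41) - 11 = 6490/41 - 11 = 6039/41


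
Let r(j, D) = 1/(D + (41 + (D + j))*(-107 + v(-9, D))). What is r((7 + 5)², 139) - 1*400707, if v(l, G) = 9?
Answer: -12667550392/31613 ≈ -4.0071e+5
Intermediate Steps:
r(j, D) = 1/(-4018 - 98*j - 97*D) (r(j, D) = 1/(D + (41 + (D + j))*(-107 + 9)) = 1/(D + (41 + D + j)*(-98)) = 1/(D + (-4018 - 98*D - 98*j)) = 1/(-4018 - 98*j - 97*D))
r((7 + 5)², 139) - 1*400707 = -1/(4018 + 97*139 + 98*(7 + 5)²) - 1*400707 = -1/(4018 + 13483 + 98*12²) - 400707 = -1/(4018 + 13483 + 98*144) - 400707 = -1/(4018 + 13483 + 14112) - 400707 = -1/31613 - 400707 = -12667550392/31613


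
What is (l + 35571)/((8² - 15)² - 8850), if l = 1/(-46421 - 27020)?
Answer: -2612369810/473621009 ≈ -5.5157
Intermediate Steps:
l = -1/73441 (l = 1/(-73441) = -1/73441 ≈ -1.3616e-5)
(l + 35571)/((8² - 15)² - 8850) = (-1/73441 + 35571)/((8² - 15)² - 8850) = 2612369810/(73441*((64 - 15)² - 8850)) = 2612369810/(73441*(49² - 8850)) = 2612369810/(73441*(2401 - 8850)) = (2612369810/73441)/(-6449) = (2612369810/73441)*(-1/6449) = -2612369810/473621009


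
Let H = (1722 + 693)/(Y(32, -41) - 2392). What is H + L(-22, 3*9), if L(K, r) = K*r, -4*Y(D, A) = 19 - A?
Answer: -1432173/2407 ≈ -595.00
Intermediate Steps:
Y(D, A) = -19/4 + A/4 (Y(D, A) = -(19 - A)/4 = -19/4 + A/4)
H = -2415/2407 (H = (1722 + 693)/((-19/4 + (¼)*(-41)) - 2392) = 2415/((-19/4 - 41/4) - 2392) = 2415/(-15 - 2392) = 2415/(-2407) = 2415*(-1/2407) = -2415/2407 ≈ -1.0033)
H + L(-22, 3*9) = -2415/2407 - 66*9 = -2415/2407 - 22*27 = -2415/2407 - 594 = -1432173/2407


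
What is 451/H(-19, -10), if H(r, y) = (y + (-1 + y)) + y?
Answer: -451/31 ≈ -14.548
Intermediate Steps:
H(r, y) = -1 + 3*y (H(r, y) = (-1 + 2*y) + y = -1 + 3*y)
451/H(-19, -10) = 451/(-1 + 3*(-10)) = 451/(-1 - 30) = 451/(-31) = 451*(-1/31) = -451/31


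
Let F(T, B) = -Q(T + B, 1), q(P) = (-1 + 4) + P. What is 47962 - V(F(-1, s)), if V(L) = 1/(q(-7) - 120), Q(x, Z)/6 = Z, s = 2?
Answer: 5947289/124 ≈ 47962.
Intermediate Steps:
Q(x, Z) = 6*Z
q(P) = 3 + P
F(T, B) = -6
V(L) = -1/124 (V(L) = 1/((3 - 7) - 120) = 1/(-4 - 120) = 1/(-124) = -1/124)
47962 - V(F(-1, s)) = 47962 - 1*(-1/124) = 47962 + 1/124 = 5947289/124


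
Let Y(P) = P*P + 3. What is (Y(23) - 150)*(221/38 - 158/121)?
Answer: 3960767/2299 ≈ 1722.8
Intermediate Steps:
Y(P) = 3 + P² (Y(P) = P² + 3 = 3 + P²)
(Y(23) - 150)*(221/38 - 158/121) = ((3 + 23²) - 150)*(221/38 - 158/121) = ((3 + 529) - 150)*(221*(1/38) - 158*1/121) = (532 - 150)*(221/38 - 158/121) = 382*(20737/4598) = 3960767/2299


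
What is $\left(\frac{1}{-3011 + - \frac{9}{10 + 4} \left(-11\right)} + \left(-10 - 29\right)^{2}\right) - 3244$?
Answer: $- \frac{72460779}{42055} \approx -1723.0$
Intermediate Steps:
$\left(\frac{1}{-3011 + - \frac{9}{10 + 4} \left(-11\right)} + \left(-10 - 29\right)^{2}\right) - 3244 = \left(\frac{1}{-3011 + - \frac{9}{14} \left(-11\right)} + \left(-39\right)^{2}\right) - 3244 = \left(\frac{1}{-3011 + \left(-9\right) \frac{1}{14} \left(-11\right)} + 1521\right) - 3244 = \left(\frac{1}{-3011 - - \frac{99}{14}} + 1521\right) - 3244 = \left(\frac{1}{-3011 + \frac{99}{14}} + 1521\right) - 3244 = \left(\frac{1}{- \frac{42055}{14}} + 1521\right) - 3244 = \left(- \frac{14}{42055} + 1521\right) - 3244 = \frac{63965641}{42055} - 3244 = - \frac{72460779}{42055}$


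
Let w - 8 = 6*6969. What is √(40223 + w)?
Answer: √82045 ≈ 286.44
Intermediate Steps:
w = 41822 (w = 8 + 6*6969 = 8 + 41814 = 41822)
√(40223 + w) = √(40223 + 41822) = √82045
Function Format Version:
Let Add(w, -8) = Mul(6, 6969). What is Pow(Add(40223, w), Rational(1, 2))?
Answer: Pow(82045, Rational(1, 2)) ≈ 286.44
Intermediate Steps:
w = 41822 (w = Add(8, Mul(6, 6969)) = Add(8, 41814) = 41822)
Pow(Add(40223, w), Rational(1, 2)) = Pow(Add(40223, 41822), Rational(1, 2)) = Pow(82045, Rational(1, 2))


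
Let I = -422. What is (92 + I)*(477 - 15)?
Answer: -152460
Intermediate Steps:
(92 + I)*(477 - 15) = (92 - 422)*(477 - 15) = -330*462 = -152460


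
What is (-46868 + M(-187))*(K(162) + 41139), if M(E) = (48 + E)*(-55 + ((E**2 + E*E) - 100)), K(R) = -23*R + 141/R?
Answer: -19691745700045/54 ≈ -3.6466e+11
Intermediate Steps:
M(E) = (-155 + 2*E**2)*(48 + E) (M(E) = (48 + E)*(-55 + ((E**2 + E**2) - 100)) = (48 + E)*(-55 + (2*E**2 - 100)) = (48 + E)*(-55 + (-100 + 2*E**2)) = (48 + E)*(-155 + 2*E**2) = (-155 + 2*E**2)*(48 + E))
(-46868 + M(-187))*(K(162) + 41139) = (-46868 + (-7440 - 155*(-187) + 2*(-187)**3 + 96*(-187)**2))*((-23*162 + 141/162) + 41139) = (-46868 + (-7440 + 28985 + 2*(-6539203) + 96*34969))*((-3726 + 141*(1/162)) + 41139) = (-46868 + (-7440 + 28985 - 13078406 + 3357024))*((-3726 + 47/54) + 41139) = (-46868 - 9699837)*(-201157/54 + 41139) = -9746705*2020349/54 = -19691745700045/54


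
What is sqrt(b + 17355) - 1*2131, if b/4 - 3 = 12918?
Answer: -2131 + 3*sqrt(7671) ≈ -1868.2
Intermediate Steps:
b = 51684 (b = 12 + 4*12918 = 12 + 51672 = 51684)
sqrt(b + 17355) - 1*2131 = sqrt(51684 + 17355) - 1*2131 = sqrt(69039) - 2131 = 3*sqrt(7671) - 2131 = -2131 + 3*sqrt(7671)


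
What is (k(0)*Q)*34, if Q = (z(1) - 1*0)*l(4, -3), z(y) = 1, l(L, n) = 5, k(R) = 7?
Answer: 1190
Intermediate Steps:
Q = 5 (Q = (1 - 1*0)*5 = (1 + 0)*5 = 1*5 = 5)
(k(0)*Q)*34 = (7*5)*34 = 35*34 = 1190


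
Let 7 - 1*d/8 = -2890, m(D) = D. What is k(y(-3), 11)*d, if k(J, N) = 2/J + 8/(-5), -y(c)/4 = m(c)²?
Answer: -1726612/45 ≈ -38369.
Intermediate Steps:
y(c) = -4*c²
k(J, N) = -8/5 + 2/J (k(J, N) = 2/J + 8*(-⅕) = 2/J - 8/5 = -8/5 + 2/J)
d = 23176 (d = 56 - 8*(-2890) = 56 + 23120 = 23176)
k(y(-3), 11)*d = (-8/5 + 2/((-4*(-3)²)))*23176 = (-8/5 + 2/((-4*9)))*23176 = (-8/5 + 2/(-36))*23176 = (-8/5 + 2*(-1/36))*23176 = (-8/5 - 1/18)*23176 = -149/90*23176 = -1726612/45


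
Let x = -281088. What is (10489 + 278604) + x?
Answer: 8005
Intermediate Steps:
(10489 + 278604) + x = (10489 + 278604) - 281088 = 289093 - 281088 = 8005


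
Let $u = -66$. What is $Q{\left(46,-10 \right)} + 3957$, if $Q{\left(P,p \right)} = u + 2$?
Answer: $3893$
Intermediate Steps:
$Q{\left(P,p \right)} = -64$ ($Q{\left(P,p \right)} = -66 + 2 = -64$)
$Q{\left(46,-10 \right)} + 3957 = -64 + 3957 = 3893$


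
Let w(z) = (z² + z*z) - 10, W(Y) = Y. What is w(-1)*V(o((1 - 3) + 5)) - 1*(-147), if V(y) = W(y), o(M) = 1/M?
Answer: 433/3 ≈ 144.33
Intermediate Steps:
w(z) = -10 + 2*z² (w(z) = (z² + z²) - 10 = 2*z² - 10 = -10 + 2*z²)
V(y) = y
w(-1)*V(o((1 - 3) + 5)) - 1*(-147) = (-10 + 2*(-1)²)/((1 - 3) + 5) - 1*(-147) = (-10 + 2*1)/(-2 + 5) + 147 = (-10 + 2)/3 + 147 = -8*⅓ + 147 = -8/3 + 147 = 433/3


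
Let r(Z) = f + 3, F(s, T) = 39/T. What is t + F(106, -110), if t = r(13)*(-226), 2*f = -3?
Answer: -37329/110 ≈ -339.35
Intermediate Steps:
f = -3/2 (f = (½)*(-3) = -3/2 ≈ -1.5000)
r(Z) = 3/2 (r(Z) = -3/2 + 3 = 3/2)
t = -339 (t = (3/2)*(-226) = -339)
t + F(106, -110) = -339 + 39/(-110) = -339 + 39*(-1/110) = -339 - 39/110 = -37329/110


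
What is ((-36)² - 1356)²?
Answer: 3600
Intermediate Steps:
((-36)² - 1356)² = (1296 - 1356)² = (-60)² = 3600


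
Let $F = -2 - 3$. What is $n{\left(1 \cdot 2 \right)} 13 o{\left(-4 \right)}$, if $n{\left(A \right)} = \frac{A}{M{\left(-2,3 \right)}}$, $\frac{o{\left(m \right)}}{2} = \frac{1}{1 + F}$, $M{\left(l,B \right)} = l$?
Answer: $\frac{13}{2} \approx 6.5$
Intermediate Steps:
$F = -5$ ($F = -2 - 3 = -5$)
$o{\left(m \right)} = - \frac{1}{2}$ ($o{\left(m \right)} = \frac{2}{1 - 5} = \frac{2}{-4} = 2 \left(- \frac{1}{4}\right) = - \frac{1}{2}$)
$n{\left(A \right)} = - \frac{A}{2}$ ($n{\left(A \right)} = \frac{A}{-2} = A \left(- \frac{1}{2}\right) = - \frac{A}{2}$)
$n{\left(1 \cdot 2 \right)} 13 o{\left(-4 \right)} = - \frac{1 \cdot 2}{2} \cdot 13 \left(- \frac{1}{2}\right) = \left(- \frac{1}{2}\right) 2 \cdot 13 \left(- \frac{1}{2}\right) = \left(-1\right) 13 \left(- \frac{1}{2}\right) = \left(-13\right) \left(- \frac{1}{2}\right) = \frac{13}{2}$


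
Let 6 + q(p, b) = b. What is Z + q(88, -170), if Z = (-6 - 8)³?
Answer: -2920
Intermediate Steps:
q(p, b) = -6 + b
Z = -2744 (Z = (-14)³ = -2744)
Z + q(88, -170) = -2744 + (-6 - 170) = -2744 - 176 = -2920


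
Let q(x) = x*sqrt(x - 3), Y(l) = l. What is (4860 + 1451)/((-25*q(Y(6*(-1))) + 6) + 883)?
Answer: 5610479/992821 - 2839950*I/992821 ≈ 5.651 - 2.8605*I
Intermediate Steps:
q(x) = x*sqrt(-3 + x)
(4860 + 1451)/((-25*q(Y(6*(-1))) + 6) + 883) = (4860 + 1451)/((-25*6*(-1)*sqrt(-3 + 6*(-1)) + 6) + 883) = 6311/((-(-150)*sqrt(-3 - 6) + 6) + 883) = 6311/((-(-150)*sqrt(-9) + 6) + 883) = 6311/((-(-150)*3*I + 6) + 883) = 6311/((-(-450)*I + 6) + 883) = 6311/((450*I + 6) + 883) = 6311/((6 + 450*I) + 883) = 6311/(889 + 450*I) = 6311*((889 - 450*I)/992821) = 6311*(889 - 450*I)/992821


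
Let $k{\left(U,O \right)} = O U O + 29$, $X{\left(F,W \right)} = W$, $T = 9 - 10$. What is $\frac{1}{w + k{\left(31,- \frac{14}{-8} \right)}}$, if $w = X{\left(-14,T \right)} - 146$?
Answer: $- \frac{16}{369} \approx -0.04336$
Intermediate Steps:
$T = -1$ ($T = 9 - 10 = -1$)
$k{\left(U,O \right)} = 29 + U O^{2}$ ($k{\left(U,O \right)} = U O^{2} + 29 = 29 + U O^{2}$)
$w = -147$ ($w = -1 - 146 = -147$)
$\frac{1}{w + k{\left(31,- \frac{14}{-8} \right)}} = \frac{1}{-147 + \left(29 + 31 \left(- \frac{14}{-8}\right)^{2}\right)} = \frac{1}{-147 + \left(29 + 31 \left(\left(-14\right) \left(- \frac{1}{8}\right)\right)^{2}\right)} = \frac{1}{-147 + \left(29 + 31 \left(\frac{7}{4}\right)^{2}\right)} = \frac{1}{-147 + \left(29 + 31 \cdot \frac{49}{16}\right)} = \frac{1}{-147 + \left(29 + \frac{1519}{16}\right)} = \frac{1}{-147 + \frac{1983}{16}} = \frac{1}{- \frac{369}{16}} = - \frac{16}{369}$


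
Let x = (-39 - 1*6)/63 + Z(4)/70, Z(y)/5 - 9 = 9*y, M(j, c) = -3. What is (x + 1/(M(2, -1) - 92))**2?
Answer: 223729/36100 ≈ 6.1975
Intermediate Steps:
Z(y) = 45 + 45*y (Z(y) = 45 + 5*(9*y) = 45 + 45*y)
x = 5/2 (x = (-39 - 1*6)/63 + (45 + 45*4)/70 = (-39 - 6)*(1/63) + (45 + 180)*(1/70) = -45*1/63 + 225*(1/70) = -5/7 + 45/14 = 5/2 ≈ 2.5000)
(x + 1/(M(2, -1) - 92))**2 = (5/2 + 1/(-3 - 92))**2 = (5/2 + 1/(-95))**2 = (5/2 - 1/95)**2 = (473/190)**2 = 223729/36100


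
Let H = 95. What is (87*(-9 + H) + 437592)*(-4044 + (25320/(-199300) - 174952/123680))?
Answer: -27739312202747733/15405890 ≈ -1.8006e+9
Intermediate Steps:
(87*(-9 + H) + 437592)*(-4044 + (25320/(-199300) - 174952/123680)) = (87*(-9 + 95) + 437592)*(-4044 + (25320/(-199300) - 174952/123680)) = (87*86 + 437592)*(-4044 + (25320*(-1/199300) - 174952*1/123680)) = (7482 + 437592)*(-4044 + (-1266/9965 - 21869/15460)) = 445074*(-4044 - 47499389/30811780) = 445074*(-124650337709/30811780) = -27739312202747733/15405890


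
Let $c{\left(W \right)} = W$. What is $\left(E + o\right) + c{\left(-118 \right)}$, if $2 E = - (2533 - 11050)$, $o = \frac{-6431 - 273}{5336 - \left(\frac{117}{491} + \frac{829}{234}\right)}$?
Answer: $\frac{5071731067975}{1225279934} \approx 4139.2$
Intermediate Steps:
$o = - \frac{770249376}{612639967}$ ($o = - \frac{6704}{5336 - \frac{434417}{114894}} = - \frac{6704}{\frac{612639967}{114894}} = \left(-6704\right) \frac{114894}{612639967} = - \frac{770249376}{612639967} \approx -1.2573$)
$E = \frac{8517}{2}$ ($E = \frac{\left(-1\right) \left(2533 - 11050\right)}{2} = \frac{\left(-1\right) \left(-8517\right)}{2} = \frac{1}{2} \cdot 8517 = \frac{8517}{2} \approx 4258.5$)
$\left(E + o\right) + c{\left(-118 \right)} = \left(\frac{8517}{2} - \frac{770249376}{612639967}\right) - 118 = \frac{5216314100187}{1225279934} - 118 = \frac{5071731067975}{1225279934}$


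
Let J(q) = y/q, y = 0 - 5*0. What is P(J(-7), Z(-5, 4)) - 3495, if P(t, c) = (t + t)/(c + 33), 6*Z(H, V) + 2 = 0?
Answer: -3495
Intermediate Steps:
y = 0 (y = 0 + 0 = 0)
Z(H, V) = -1/3 (Z(H, V) = -1/3 + (1/6)*0 = -1/3 + 0 = -1/3)
J(q) = 0 (J(q) = 0/q = 0)
P(t, c) = 2*t/(33 + c) (P(t, c) = (2*t)/(33 + c) = 2*t/(33 + c))
P(J(-7), Z(-5, 4)) - 3495 = 2*0/(33 - 1/3) - 3495 = 2*0/(98/3) - 3495 = 2*0*(3/98) - 3495 = 0 - 3495 = -3495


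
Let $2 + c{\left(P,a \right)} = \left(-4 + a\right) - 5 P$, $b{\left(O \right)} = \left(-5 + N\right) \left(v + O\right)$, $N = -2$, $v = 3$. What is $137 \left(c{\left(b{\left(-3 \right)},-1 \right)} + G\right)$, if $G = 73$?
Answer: $9042$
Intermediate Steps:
$b{\left(O \right)} = -21 - 7 O$ ($b{\left(O \right)} = \left(-5 - 2\right) \left(3 + O\right) = - 7 \left(3 + O\right) = -21 - 7 O$)
$c{\left(P,a \right)} = -6 + a - 5 P$ ($c{\left(P,a \right)} = -2 - \left(4 - a + 5 P\right) = -6 + a - 5 P$)
$137 \left(c{\left(b{\left(-3 \right)},-1 \right)} + G\right) = 137 \left(\left(-6 - 1 - 5 \left(-21 - -21\right)\right) + 73\right) = 137 \left(\left(-6 - 1 - 5 \left(-21 + 21\right)\right) + 73\right) = 137 \left(\left(-6 - 1 - 0\right) + 73\right) = 137 \left(\left(-6 - 1 + 0\right) + 73\right) = 137 \left(-7 + 73\right) = 137 \cdot 66 = 9042$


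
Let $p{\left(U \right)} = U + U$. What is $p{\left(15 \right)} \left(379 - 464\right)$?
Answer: $-2550$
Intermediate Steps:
$p{\left(U \right)} = 2 U$
$p{\left(15 \right)} \left(379 - 464\right) = 2 \cdot 15 \left(379 - 464\right) = 30 \left(-85\right) = -2550$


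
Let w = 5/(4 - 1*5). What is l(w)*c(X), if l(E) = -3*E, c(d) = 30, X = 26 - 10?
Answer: 450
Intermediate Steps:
X = 16
w = -5 (w = 5/(4 - 5) = 5/(-1) = 5*(-1) = -5)
l(w)*c(X) = -3*(-5)*30 = 15*30 = 450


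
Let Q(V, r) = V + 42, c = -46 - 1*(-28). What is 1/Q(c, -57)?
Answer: 1/24 ≈ 0.041667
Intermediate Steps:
c = -18 (c = -46 + 28 = -18)
Q(V, r) = 42 + V
1/Q(c, -57) = 1/(42 - 18) = 1/24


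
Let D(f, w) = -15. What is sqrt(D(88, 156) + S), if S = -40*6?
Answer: I*sqrt(255) ≈ 15.969*I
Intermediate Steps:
S = -240
sqrt(D(88, 156) + S) = sqrt(-15 - 240) = sqrt(-255) = I*sqrt(255)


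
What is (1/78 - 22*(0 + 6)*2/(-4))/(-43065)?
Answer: -5149/3359070 ≈ -0.0015329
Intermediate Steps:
(1/78 - 22*(0 + 6)*2/(-4))/(-43065) = (1/78 - 132*2*(-1/4))*(-1/43065) = (1/78 - 132*(-1)/2)*(-1/43065) = (1/78 - 22*(-3))*(-1/43065) = (1/78 + 66)*(-1/43065) = (5149/78)*(-1/43065) = -5149/3359070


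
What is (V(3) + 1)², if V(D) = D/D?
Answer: 4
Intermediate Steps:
V(D) = 1
(V(3) + 1)² = (1 + 1)² = 2² = 4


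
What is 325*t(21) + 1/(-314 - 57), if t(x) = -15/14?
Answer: -36911/106 ≈ -348.22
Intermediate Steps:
t(x) = -15/14 (t(x) = -15*1/14 = -15/14)
325*t(21) + 1/(-314 - 57) = 325*(-15/14) + 1/(-314 - 57) = -4875/14 + 1/(-371) = -4875/14 - 1/371 = -36911/106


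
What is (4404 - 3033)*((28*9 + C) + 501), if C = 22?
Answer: 1062525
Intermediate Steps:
(4404 - 3033)*((28*9 + C) + 501) = (4404 - 3033)*((28*9 + 22) + 501) = 1371*((252 + 22) + 501) = 1371*(274 + 501) = 1371*775 = 1062525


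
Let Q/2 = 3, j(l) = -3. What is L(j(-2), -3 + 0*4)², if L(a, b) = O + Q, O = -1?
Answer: 25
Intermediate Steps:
Q = 6 (Q = 2*3 = 6)
L(a, b) = 5 (L(a, b) = -1 + 6 = 5)
L(j(-2), -3 + 0*4)² = 5² = 25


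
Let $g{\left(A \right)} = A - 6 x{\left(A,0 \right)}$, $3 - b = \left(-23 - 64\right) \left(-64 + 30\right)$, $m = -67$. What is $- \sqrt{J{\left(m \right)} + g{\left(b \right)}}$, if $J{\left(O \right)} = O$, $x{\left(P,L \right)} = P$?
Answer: $- 2 \sqrt{3677} \approx -121.28$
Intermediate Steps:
$b = -2955$ ($b = 3 - \left(-23 - 64\right) \left(-64 + 30\right) = 3 - \left(-87\right) \left(-34\right) = 3 - 2958 = -2955$)
$g{\left(A \right)} = - 5 A$ ($g{\left(A \right)} = A - 6 A = - 5 A$)
$- \sqrt{J{\left(m \right)} + g{\left(b \right)}} = - \sqrt{-67 - -14775} = - \sqrt{-67 + 14775} = - \sqrt{14708} = - 2 \sqrt{3677}$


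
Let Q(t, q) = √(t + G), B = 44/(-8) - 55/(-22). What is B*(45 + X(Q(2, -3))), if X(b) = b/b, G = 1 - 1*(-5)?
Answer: -138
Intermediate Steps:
B = -3 (B = 44*(-⅛) - 55*(-1/22) = -11/2 + 5/2 = -3)
G = 6 (G = 1 + 5 = 6)
Q(t, q) = √(6 + t) (Q(t, q) = √(t + 6) = √(6 + t))
X(b) = 1
B*(45 + X(Q(2, -3))) = -3*(45 + 1) = -3*46 = -138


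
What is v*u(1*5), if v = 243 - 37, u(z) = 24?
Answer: 4944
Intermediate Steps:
v = 206
v*u(1*5) = 206*24 = 4944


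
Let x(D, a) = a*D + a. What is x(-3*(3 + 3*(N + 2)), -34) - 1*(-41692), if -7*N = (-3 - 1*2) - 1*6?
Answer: 301398/7 ≈ 43057.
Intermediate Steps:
N = 11/7 (N = -((-3 - 1*2) - 1*6)/7 = -((-3 - 2) - 6)/7 = -(-5 - 6)/7 = -1/7*(-11) = 11/7 ≈ 1.5714)
x(D, a) = a + D*a (x(D, a) = D*a + a = a + D*a)
x(-3*(3 + 3*(N + 2)), -34) - 1*(-41692) = -34*(1 - 3*(3 + 3*(11/7 + 2))) - 1*(-41692) = -34*(1 - 3*(3 + 3*(25/7))) + 41692 = -34*(1 - 3*(3 + 75/7)) + 41692 = -34*(1 - 3*96/7) + 41692 = -34*(1 - 288/7) + 41692 = -34*(-281/7) + 41692 = 9554/7 + 41692 = 301398/7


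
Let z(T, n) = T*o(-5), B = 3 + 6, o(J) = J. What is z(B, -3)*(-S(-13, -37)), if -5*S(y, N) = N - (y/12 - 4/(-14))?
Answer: 9123/28 ≈ 325.82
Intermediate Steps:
B = 9
S(y, N) = 2/35 - N/5 + y/60 (S(y, N) = -(N - (y/12 - 4/(-14)))/5 = -(N - (y*(1/12) - 4*(-1/14)))/5 = -(N - (y/12 + 2/7))/5 = -(N - (2/7 + y/12))/5 = -(N + (-2/7 - y/12))/5 = -(-2/7 + N - y/12)/5 = 2/35 - N/5 + y/60)
z(T, n) = -5*T (z(T, n) = T*(-5) = -5*T)
z(B, -3)*(-S(-13, -37)) = (-5*9)*(-(2/35 - 1/5*(-37) + (1/60)*(-13))) = -(-45)*(2/35 + 37/5 - 13/60) = -(-45)*3041/420 = -45*(-3041/420) = 9123/28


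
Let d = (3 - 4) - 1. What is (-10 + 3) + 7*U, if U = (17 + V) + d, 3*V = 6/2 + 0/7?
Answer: 105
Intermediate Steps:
V = 1 (V = (6/2 + 0/7)/3 = (6*(½) + 0*(⅐))/3 = (3 + 0)/3 = (⅓)*3 = 1)
d = -2 (d = -1 - 1 = -2)
U = 16 (U = (17 + 1) - 2 = 18 - 2 = 16)
(-10 + 3) + 7*U = (-10 + 3) + 7*16 = -7 + 112 = 105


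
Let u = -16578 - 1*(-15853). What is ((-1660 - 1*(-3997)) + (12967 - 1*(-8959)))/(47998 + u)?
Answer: 24263/47273 ≈ 0.51325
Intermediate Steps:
u = -725 (u = -16578 + 15853 = -725)
((-1660 - 1*(-3997)) + (12967 - 1*(-8959)))/(47998 + u) = ((-1660 - 1*(-3997)) + (12967 - 1*(-8959)))/(47998 - 725) = ((-1660 + 3997) + (12967 + 8959))/47273 = (2337 + 21926)*(1/47273) = 24263*(1/47273) = 24263/47273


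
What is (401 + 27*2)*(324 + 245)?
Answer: 258895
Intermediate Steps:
(401 + 27*2)*(324 + 245) = (401 + 54)*569 = 455*569 = 258895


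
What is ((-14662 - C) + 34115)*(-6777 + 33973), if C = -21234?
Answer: 1106523652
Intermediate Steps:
((-14662 - C) + 34115)*(-6777 + 33973) = ((-14662 - 1*(-21234)) + 34115)*(-6777 + 33973) = ((-14662 + 21234) + 34115)*27196 = (6572 + 34115)*27196 = 40687*27196 = 1106523652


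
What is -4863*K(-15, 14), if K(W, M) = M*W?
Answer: 1021230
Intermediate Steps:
-4863*K(-15, 14) = -68082*(-15) = -4863*(-210) = 1021230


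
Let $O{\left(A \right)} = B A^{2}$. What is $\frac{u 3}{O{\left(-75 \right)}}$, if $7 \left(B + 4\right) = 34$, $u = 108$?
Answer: $\frac{42}{625} \approx 0.0672$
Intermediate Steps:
$B = \frac{6}{7}$ ($B = -4 + \frac{1}{7} \cdot 34 = -4 + \frac{34}{7} = \frac{6}{7} \approx 0.85714$)
$O{\left(A \right)} = \frac{6 A^{2}}{7}$
$\frac{u 3}{O{\left(-75 \right)}} = \frac{108 \cdot 3}{\frac{6}{7} \left(-75\right)^{2}} = \frac{324}{\frac{6}{7} \cdot 5625} = \frac{324}{\frac{33750}{7}} = 324 \cdot \frac{7}{33750} = \frac{42}{625}$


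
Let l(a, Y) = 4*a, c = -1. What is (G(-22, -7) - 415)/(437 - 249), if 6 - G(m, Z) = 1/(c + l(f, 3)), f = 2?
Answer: -716/329 ≈ -2.1763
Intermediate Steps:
G(m, Z) = 41/7 (G(m, Z) = 6 - 1/(-1 + 4*2) = 6 - 1/(-1 + 8) = 6 - 1/7 = 6 - 1*⅐ = 6 - ⅐ = 41/7)
(G(-22, -7) - 415)/(437 - 249) = (41/7 - 415)/(437 - 249) = -2864/7/188 = -2864/7*1/188 = -716/329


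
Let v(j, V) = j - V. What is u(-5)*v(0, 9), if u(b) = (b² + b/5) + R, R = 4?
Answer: -252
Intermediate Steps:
u(b) = 4 + b² + b/5 (u(b) = (b² + b/5) + 4 = 4 + b² + b/5)
u(-5)*v(0, 9) = (4 + (-5)² + (⅕)*(-5))*(0 - 1*9) = (4 + 25 - 1)*(0 - 9) = 28*(-9) = -252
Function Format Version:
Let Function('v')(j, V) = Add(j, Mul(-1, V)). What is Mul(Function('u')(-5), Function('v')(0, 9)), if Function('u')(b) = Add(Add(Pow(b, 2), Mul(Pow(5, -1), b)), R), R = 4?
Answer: -252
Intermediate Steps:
Function('u')(b) = Add(4, Pow(b, 2), Mul(Rational(1, 5), b)) (Function('u')(b) = Add(Add(Pow(b, 2), Mul(Pow(5, -1), b)), 4) = Add(Add(Pow(b, 2), Mul(Rational(1, 5), b)), 4) = Add(4, Pow(b, 2), Mul(Rational(1, 5), b)))
Mul(Function('u')(-5), Function('v')(0, 9)) = Mul(Add(4, Pow(-5, 2), Mul(Rational(1, 5), -5)), Add(0, Mul(-1, 9))) = Mul(Add(4, 25, -1), Add(0, -9)) = Mul(28, -9) = -252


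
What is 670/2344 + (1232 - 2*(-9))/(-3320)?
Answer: -2205/24319 ≈ -0.090670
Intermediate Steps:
670/2344 + (1232 - 2*(-9))/(-3320) = 670*(1/2344) + (1232 + 18)*(-1/3320) = 335/1172 + 1250*(-1/3320) = 335/1172 - 125/332 = -2205/24319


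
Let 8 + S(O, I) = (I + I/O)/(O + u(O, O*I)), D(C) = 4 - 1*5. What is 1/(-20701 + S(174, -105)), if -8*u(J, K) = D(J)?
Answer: -5771/119515139 ≈ -4.8287e-5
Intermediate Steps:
D(C) = -1 (D(C) = 4 - 5 = -1)
u(J, K) = ⅛ (u(J, K) = -⅛*(-1) = ⅛)
S(O, I) = -8 + (I + I/O)/(⅛ + O) (S(O, I) = -8 + (I + I/O)/(O + ⅛) = -8 + (I + I/O)/(⅛ + O))
1/(-20701 + S(174, -105)) = 1/(-20701 + 8*(-105 - 1*174 - 8*174² - 105*174)/(174*(1 + 8*174))) = 1/(-20701 + 8*(1/174)*(-105 - 174 - 8*30276 - 18270)/(1 + 1392)) = 1/(-20701 + 8*(1/174)*(-105 - 174 - 242208 - 18270)/1393) = 1/(-20701 + 8*(1/174)*(1/1393)*(-260757)) = 1/(-20701 - 49668/5771) = 1/(-119515139/5771) = -5771/119515139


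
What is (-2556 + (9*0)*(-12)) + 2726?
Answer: 170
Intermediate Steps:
(-2556 + (9*0)*(-12)) + 2726 = (-2556 + 0*(-12)) + 2726 = (-2556 + 0) + 2726 = -2556 + 2726 = 170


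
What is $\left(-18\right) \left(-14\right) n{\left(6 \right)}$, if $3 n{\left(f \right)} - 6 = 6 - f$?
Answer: $504$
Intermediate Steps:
$n{\left(f \right)} = 4 - \frac{f}{3}$ ($n{\left(f \right)} = 2 + \frac{6 - f}{3} = 2 - \left(-2 + \frac{f}{3}\right) = 4 - \frac{f}{3}$)
$\left(-18\right) \left(-14\right) n{\left(6 \right)} = \left(-18\right) \left(-14\right) \left(4 - 2\right) = 252 \left(4 - 2\right) = 252 \cdot 2 = 504$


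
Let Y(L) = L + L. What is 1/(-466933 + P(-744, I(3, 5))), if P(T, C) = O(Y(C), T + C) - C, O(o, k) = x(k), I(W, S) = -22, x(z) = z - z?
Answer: -1/466911 ≈ -2.1417e-6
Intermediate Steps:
x(z) = 0
Y(L) = 2*L
O(o, k) = 0
P(T, C) = -C (P(T, C) = 0 - C = -C)
1/(-466933 + P(-744, I(3, 5))) = 1/(-466933 - 1*(-22)) = 1/(-466933 + 22) = 1/(-466911) = -1/466911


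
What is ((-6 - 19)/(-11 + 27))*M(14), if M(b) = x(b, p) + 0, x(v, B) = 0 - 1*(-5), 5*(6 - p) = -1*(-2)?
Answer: -125/16 ≈ -7.8125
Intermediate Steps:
p = 28/5 (p = 6 - (-1)*(-2)/5 = 6 - ⅕*2 = 6 - ⅖ = 28/5 ≈ 5.6000)
x(v, B) = 5 (x(v, B) = 0 + 5 = 5)
M(b) = 5 (M(b) = 5 + 0 = 5)
((-6 - 19)/(-11 + 27))*M(14) = ((-6 - 19)/(-11 + 27))*5 = -25/16*5 = -125/16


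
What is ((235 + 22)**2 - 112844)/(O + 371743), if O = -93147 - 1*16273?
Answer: -46795/262323 ≈ -0.17839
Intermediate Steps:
O = -109420 (O = -93147 - 16273 = -109420)
((235 + 22)**2 - 112844)/(O + 371743) = ((235 + 22)**2 - 112844)/(-109420 + 371743) = (257**2 - 112844)/262323 = (66049 - 112844)*(1/262323) = -46795*1/262323 = -46795/262323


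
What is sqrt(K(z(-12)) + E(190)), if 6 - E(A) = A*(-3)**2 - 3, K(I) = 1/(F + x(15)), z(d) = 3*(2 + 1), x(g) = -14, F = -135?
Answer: 5*I*sqrt(1510562)/149 ≈ 41.243*I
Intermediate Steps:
z(d) = 9 (z(d) = 3*3 = 9)
K(I) = -1/149 (K(I) = 1/(-135 - 14) = 1/(-149) = -1/149)
E(A) = 9 - 9*A (E(A) = 6 - (A*(-3)**2 - 3) = 6 - (A*9 - 3) = 6 - (9*A - 3) = 6 - (-3 + 9*A) = 6 + (3 - 9*A) = 9 - 9*A)
sqrt(K(z(-12)) + E(190)) = sqrt(-1/149 + (9 - 9*190)) = sqrt(-1/149 + (9 - 1710)) = sqrt(-1/149 - 1701) = sqrt(-253450/149) = 5*I*sqrt(1510562)/149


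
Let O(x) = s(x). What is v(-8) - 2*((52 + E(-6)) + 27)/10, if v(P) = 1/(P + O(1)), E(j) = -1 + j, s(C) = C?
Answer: -509/35 ≈ -14.543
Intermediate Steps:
O(x) = x
v(P) = 1/(1 + P) (v(P) = 1/(P + 1) = 1/(1 + P))
v(-8) - 2*((52 + E(-6)) + 27)/10 = 1/(1 - 8) - 2*((52 + (-1 - 6)) + 27)/10 = 1/(-7) - 2*((52 - 7) + 27)/10 = -1/7 - 2*(45 + 27)/10 = -1/7 - 144/10 = -1/7 - 2*36/5 = -1/7 - 72/5 = -509/35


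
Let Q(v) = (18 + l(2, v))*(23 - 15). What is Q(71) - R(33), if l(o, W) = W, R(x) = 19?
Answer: 693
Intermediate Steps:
Q(v) = 144 + 8*v (Q(v) = (18 + v)*(23 - 15) = (18 + v)*8 = 144 + 8*v)
Q(71) - R(33) = (144 + 8*71) - 1*19 = (144 + 568) - 19 = 712 - 19 = 693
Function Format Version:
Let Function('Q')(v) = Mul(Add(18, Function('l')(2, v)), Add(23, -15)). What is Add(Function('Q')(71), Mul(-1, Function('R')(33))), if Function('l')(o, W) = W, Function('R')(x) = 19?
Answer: 693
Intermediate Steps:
Function('Q')(v) = Add(144, Mul(8, v)) (Function('Q')(v) = Mul(Add(18, v), Add(23, -15)) = Mul(Add(18, v), 8) = Add(144, Mul(8, v)))
Add(Function('Q')(71), Mul(-1, Function('R')(33))) = Add(Add(144, Mul(8, 71)), Mul(-1, 19)) = Add(Add(144, 568), -19) = Add(712, -19) = 693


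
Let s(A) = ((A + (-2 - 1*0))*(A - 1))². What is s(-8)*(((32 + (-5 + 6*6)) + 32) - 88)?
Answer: 56700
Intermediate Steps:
s(A) = (-1 + A)²*(-2 + A)² (s(A) = ((A + (-2 + 0))*(-1 + A))² = ((A - 2)*(-1 + A))² = ((-2 + A)*(-1 + A))² = ((-1 + A)*(-2 + A))² = (-1 + A)²*(-2 + A)²)
s(-8)*(((32 + (-5 + 6*6)) + 32) - 88) = ((-1 - 8)²*(-2 - 8)²)*(((32 + (-5 + 6*6)) + 32) - 88) = ((-9)²*(-10)²)*(((32 + (-5 + 36)) + 32) - 88) = (81*100)*(((32 + 31) + 32) - 88) = 8100*((63 + 32) - 88) = 8100*(95 - 88) = 8100*7 = 56700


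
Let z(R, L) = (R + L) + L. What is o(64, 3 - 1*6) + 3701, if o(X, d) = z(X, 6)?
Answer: 3777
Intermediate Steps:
z(R, L) = R + 2*L (z(R, L) = (L + R) + L = R + 2*L)
o(X, d) = 12 + X (o(X, d) = X + 2*6 = X + 12 = 12 + X)
o(64, 3 - 1*6) + 3701 = (12 + 64) + 3701 = 76 + 3701 = 3777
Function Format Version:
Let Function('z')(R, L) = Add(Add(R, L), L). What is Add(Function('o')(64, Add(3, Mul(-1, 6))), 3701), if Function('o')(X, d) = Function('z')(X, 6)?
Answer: 3777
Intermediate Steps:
Function('z')(R, L) = Add(R, Mul(2, L)) (Function('z')(R, L) = Add(Add(L, R), L) = Add(R, Mul(2, L)))
Function('o')(X, d) = Add(12, X) (Function('o')(X, d) = Add(X, Mul(2, 6)) = Add(X, 12) = Add(12, X))
Add(Function('o')(64, Add(3, Mul(-1, 6))), 3701) = Add(Add(12, 64), 3701) = Add(76, 3701) = 3777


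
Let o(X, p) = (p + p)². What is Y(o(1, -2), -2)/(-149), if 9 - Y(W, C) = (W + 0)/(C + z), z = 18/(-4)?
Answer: -1/13 ≈ -0.076923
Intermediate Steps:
z = -9/2 (z = 18*(-¼) = -9/2 ≈ -4.5000)
o(X, p) = 4*p² (o(X, p) = (2*p)² = 4*p²)
Y(W, C) = 9 - W/(-9/2 + C) (Y(W, C) = 9 - (W + 0)/(C - 9/2) = 9 - W/(-9/2 + C))
Y(o(1, -2), -2)/(-149) = ((-81 - 8*(-2)² + 18*(-2))/(-9 + 2*(-2)))/(-149) = ((-81 - 8*4 - 36)/(-9 - 4))*(-1/149) = ((-81 - 2*16 - 36)/(-13))*(-1/149) = -(-81 - 32 - 36)/13*(-1/149) = -1/13*(-149)*(-1/149) = (149/13)*(-1/149) = -1/13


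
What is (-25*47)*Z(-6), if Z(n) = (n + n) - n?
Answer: 7050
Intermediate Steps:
Z(n) = n (Z(n) = 2*n - n = n)
(-25*47)*Z(-6) = -25*47*(-6) = -1175*(-6) = 7050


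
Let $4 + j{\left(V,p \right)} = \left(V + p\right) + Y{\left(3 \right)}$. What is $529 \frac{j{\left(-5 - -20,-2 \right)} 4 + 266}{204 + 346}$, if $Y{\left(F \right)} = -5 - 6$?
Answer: $\frac{68241}{275} \approx 248.15$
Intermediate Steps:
$Y{\left(F \right)} = -11$ ($Y{\left(F \right)} = -5 - 6 = -11$)
$j{\left(V,p \right)} = -15 + V + p$ ($j{\left(V,p \right)} = -4 - \left(11 - V - p\right) = -4 + \left(-11 + V + p\right) = -15 + V + p$)
$529 \frac{j{\left(-5 - -20,-2 \right)} 4 + 266}{204 + 346} = 529 \frac{\left(-15 - -15 - 2\right) 4 + 266}{204 + 346} = 529 \frac{\left(-15 + \left(-5 + 20\right) - 2\right) 4 + 266}{550} = 529 \left(\left(-15 + 15 - 2\right) 4 + 266\right) \frac{1}{550} = 529 \left(\left(-2\right) 4 + 266\right) \frac{1}{550} = 529 \left(-8 + 266\right) \frac{1}{550} = 529 \cdot 258 \cdot \frac{1}{550} = 529 \cdot \frac{129}{275} = \frac{68241}{275}$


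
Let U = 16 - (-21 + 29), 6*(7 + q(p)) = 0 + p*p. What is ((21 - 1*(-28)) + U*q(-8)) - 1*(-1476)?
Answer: 4663/3 ≈ 1554.3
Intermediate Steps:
q(p) = -7 + p²/6 (q(p) = -7 + (0 + p*p)/6 = -7 + (0 + p²)/6 = -7 + p²/6)
U = 8 (U = 16 - 1*8 = 16 - 8 = 8)
((21 - 1*(-28)) + U*q(-8)) - 1*(-1476) = ((21 - 1*(-28)) + 8*(-7 + (⅙)*(-8)²)) - 1*(-1476) = ((21 + 28) + 8*(-7 + (⅙)*64)) + 1476 = (49 + 8*(-7 + 32/3)) + 1476 = (49 + 8*(11/3)) + 1476 = (49 + 88/3) + 1476 = 235/3 + 1476 = 4663/3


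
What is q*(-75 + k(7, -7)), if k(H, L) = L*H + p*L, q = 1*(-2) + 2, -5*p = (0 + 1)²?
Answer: 0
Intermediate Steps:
p = -⅕ (p = -(0 + 1)²/5 = -⅕*1² = -⅕*1 = -⅕ ≈ -0.20000)
q = 0 (q = -2 + 2 = 0)
k(H, L) = -L/5 + H*L (k(H, L) = L*H - L/5 = H*L - L/5 = -L/5 + H*L)
q*(-75 + k(7, -7)) = 0*(-75 - 7*(-⅕ + 7)) = 0*(-75 - 7*34/5) = 0*(-75 - 238/5) = 0*(-613/5) = 0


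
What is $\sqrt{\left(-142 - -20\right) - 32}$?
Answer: $i \sqrt{154} \approx 12.41 i$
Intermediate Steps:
$\sqrt{\left(-142 - -20\right) - 32} = \sqrt{\left(-142 + 20\right) - 32} = \sqrt{-122 - 32} = \sqrt{-154} = i \sqrt{154}$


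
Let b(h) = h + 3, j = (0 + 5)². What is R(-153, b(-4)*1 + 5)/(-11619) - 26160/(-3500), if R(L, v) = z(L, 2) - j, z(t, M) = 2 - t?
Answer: 15174902/2033325 ≈ 7.4631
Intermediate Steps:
j = 25 (j = 5² = 25)
b(h) = 3 + h
R(L, v) = -23 - L (R(L, v) = (2 - L) - 1*25 = (2 - L) - 25 = -23 - L)
R(-153, b(-4)*1 + 5)/(-11619) - 26160/(-3500) = (-23 - 1*(-153))/(-11619) - 26160/(-3500) = (-23 + 153)*(-1/11619) - 26160*(-1/3500) = 130*(-1/11619) + 1308/175 = -130/11619 + 1308/175 = 15174902/2033325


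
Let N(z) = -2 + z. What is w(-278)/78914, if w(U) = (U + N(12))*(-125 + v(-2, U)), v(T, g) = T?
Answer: 17018/39457 ≈ 0.43130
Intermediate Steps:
w(U) = -1270 - 127*U (w(U) = (U + (-2 + 12))*(-125 - 2) = (U + 10)*(-127) = (10 + U)*(-127) = -1270 - 127*U)
w(-278)/78914 = (-1270 - 127*(-278))/78914 = (-1270 + 35306)*(1/78914) = 34036*(1/78914) = 17018/39457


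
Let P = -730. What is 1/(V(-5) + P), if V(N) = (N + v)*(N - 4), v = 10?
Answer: -1/775 ≈ -0.0012903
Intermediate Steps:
V(N) = (-4 + N)*(10 + N) (V(N) = (N + 10)*(N - 4) = (10 + N)*(-4 + N) = (-4 + N)*(10 + N))
1/(V(-5) + P) = 1/((-40 + (-5)² + 6*(-5)) - 730) = 1/((-40 + 25 - 30) - 730) = 1/(-45 - 730) = 1/(-775) = -1/775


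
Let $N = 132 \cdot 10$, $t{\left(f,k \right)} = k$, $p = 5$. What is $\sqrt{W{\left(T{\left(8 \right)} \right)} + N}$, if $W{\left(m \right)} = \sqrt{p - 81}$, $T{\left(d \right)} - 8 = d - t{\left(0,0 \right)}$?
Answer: $\sqrt{1320 + 2 i \sqrt{19}} \approx 36.332 + 0.12 i$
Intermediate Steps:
$T{\left(d \right)} = 8 + d$ ($T{\left(d \right)} = 8 + \left(d - 0\right) = 8 + \left(d + 0\right) = 8 + d$)
$W{\left(m \right)} = 2 i \sqrt{19}$ ($W{\left(m \right)} = \sqrt{5 - 81} = \sqrt{-76} = 2 i \sqrt{19}$)
$N = 1320$
$\sqrt{W{\left(T{\left(8 \right)} \right)} + N} = \sqrt{2 i \sqrt{19} + 1320} = \sqrt{1320 + 2 i \sqrt{19}}$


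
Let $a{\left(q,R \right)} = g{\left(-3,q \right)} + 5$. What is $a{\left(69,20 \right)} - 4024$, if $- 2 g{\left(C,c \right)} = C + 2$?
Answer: $- \frac{8037}{2} \approx -4018.5$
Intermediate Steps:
$g{\left(C,c \right)} = -1 - \frac{C}{2}$ ($g{\left(C,c \right)} = - \frac{C + 2}{2} = - \frac{2 + C}{2} = -1 - \frac{C}{2}$)
$a{\left(q,R \right)} = \frac{11}{2}$ ($a{\left(q,R \right)} = \left(-1 - - \frac{3}{2}\right) + 5 = \left(-1 + \frac{3}{2}\right) + 5 = \frac{1}{2} + 5 = \frac{11}{2}$)
$a{\left(69,20 \right)} - 4024 = \frac{11}{2} - 4024 = - \frac{8037}{2}$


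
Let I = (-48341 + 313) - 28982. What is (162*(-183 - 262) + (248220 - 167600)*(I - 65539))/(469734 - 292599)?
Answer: -2298474494/35427 ≈ -64879.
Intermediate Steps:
I = -77010 (I = -48028 - 28982 = -77010)
(162*(-183 - 262) + (248220 - 167600)*(I - 65539))/(469734 - 292599) = (162*(-183 - 262) + (248220 - 167600)*(-77010 - 65539))/(469734 - 292599) = (162*(-445) + 80620*(-142549))/177135 = (-72090 - 11492300380)*(1/177135) = -11492372470*1/177135 = -2298474494/35427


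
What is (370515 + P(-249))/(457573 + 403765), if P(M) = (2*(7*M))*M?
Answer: 1238529/861338 ≈ 1.4379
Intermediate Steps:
P(M) = 14*M² (P(M) = (14*M)*M = 14*M²)
(370515 + P(-249))/(457573 + 403765) = (370515 + 14*(-249)²)/(457573 + 403765) = (370515 + 14*62001)/861338 = (370515 + 868014)*(1/861338) = 1238529*(1/861338) = 1238529/861338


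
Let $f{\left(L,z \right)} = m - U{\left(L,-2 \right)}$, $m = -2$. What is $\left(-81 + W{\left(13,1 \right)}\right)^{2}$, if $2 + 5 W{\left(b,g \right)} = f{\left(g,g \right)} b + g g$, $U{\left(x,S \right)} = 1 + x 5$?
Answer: $10404$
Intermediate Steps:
$U{\left(x,S \right)} = 1 + 5 x$
$f{\left(L,z \right)} = -3 - 5 L$ ($f{\left(L,z \right)} = -2 - \left(1 + 5 L\right) = -3 - 5 L$)
$W{\left(b,g \right)} = - \frac{2}{5} + \frac{g^{2}}{5} + \frac{b \left(-3 - 5 g\right)}{5}$ ($W{\left(b,g \right)} = - \frac{2}{5} + \frac{\left(-3 - 5 g\right) b + g g}{5} = - \frac{2}{5} + \frac{b \left(-3 - 5 g\right) + g^{2}}{5} = - \frac{2}{5} + \frac{g^{2} + b \left(-3 - 5 g\right)}{5} = - \frac{2}{5} + \left(\frac{g^{2}}{5} + \frac{b \left(-3 - 5 g\right)}{5}\right) = - \frac{2}{5} + \frac{g^{2}}{5} + \frac{b \left(-3 - 5 g\right)}{5}$)
$\left(-81 + W{\left(13,1 \right)}\right)^{2} = \left(-81 - \left(\frac{2}{5} - \frac{1}{5} + \frac{13 \left(3 + 5 \cdot 1\right)}{5}\right)\right)^{2} = \left(-81 - \left(\frac{1}{5} + \frac{13 \left(3 + 5\right)}{5}\right)\right)^{2} = \left(-81 - \left(\frac{1}{5} + \frac{104}{5}\right)\right)^{2} = \left(-81 - 21\right)^{2} = \left(-102\right)^{2} = 10404$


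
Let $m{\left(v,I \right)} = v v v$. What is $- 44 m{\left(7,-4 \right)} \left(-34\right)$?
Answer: $513128$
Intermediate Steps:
$m{\left(v,I \right)} = v^{3}$ ($m{\left(v,I \right)} = v v^{2} = v^{3}$)
$- 44 m{\left(7,-4 \right)} \left(-34\right) = - 44 \cdot 7^{3} \left(-34\right) = \left(-44\right) 343 \left(-34\right) = \left(-15092\right) \left(-34\right) = 513128$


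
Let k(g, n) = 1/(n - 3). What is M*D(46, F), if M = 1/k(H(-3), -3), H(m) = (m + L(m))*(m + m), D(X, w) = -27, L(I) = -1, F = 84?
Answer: 162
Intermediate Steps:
H(m) = 2*m*(-1 + m) (H(m) = (m - 1)*(m + m) = (-1 + m)*(2*m) = 2*m*(-1 + m))
k(g, n) = 1/(-3 + n)
M = -6 (M = 1/(1/(-3 - 3)) = 1/(1/(-6)) = 1/(-⅙) = -6)
M*D(46, F) = -6*(-27) = 162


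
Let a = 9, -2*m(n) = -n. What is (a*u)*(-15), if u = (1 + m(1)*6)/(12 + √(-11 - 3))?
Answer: -3240/79 + 270*I*√14/79 ≈ -41.013 + 12.788*I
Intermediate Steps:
m(n) = n/2 (m(n) = -(-1)*n/2 = n/2)
u = 4/(12 + I*√14) (u = (1 + ((½)*1)*6)/(12 + √(-11 - 3)) = (1 + (½)*6)/(12 + √(-14)) = (1 + 3)/(12 + I*√14) = 4/(12 + I*√14) ≈ 0.3038 - 0.094725*I)
(a*u)*(-15) = (9*(24/79 - 2*I*√14/79))*(-15) = (216/79 - 18*I*√14/79)*(-15) = -3240/79 + 270*I*√14/79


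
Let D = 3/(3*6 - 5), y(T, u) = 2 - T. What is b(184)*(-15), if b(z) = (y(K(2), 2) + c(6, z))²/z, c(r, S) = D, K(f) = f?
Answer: -135/31096 ≈ -0.0043414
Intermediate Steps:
D = 3/13 (D = 3/(18 - 5) = 3/13 ≈ 0.23077)
c(r, S) = 3/13
b(z) = 9/(169*z) (b(z) = ((2 - 1*2) + 3/13)²/z = ((2 - 2) + 3/13)²/z = (0 + 3/13)²/z = (3/13)²/z = 9/(169*z))
b(184)*(-15) = ((9/169)/184)*(-15) = ((9/169)*(1/184))*(-15) = (9/31096)*(-15) = -135/31096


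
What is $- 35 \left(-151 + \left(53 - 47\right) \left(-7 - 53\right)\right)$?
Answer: $17885$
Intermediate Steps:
$- 35 \left(-151 + \left(53 - 47\right) \left(-7 - 53\right)\right) = - 35 \left(-151 + 6 \left(-60\right)\right) = - 35 \left(-151 - 360\right) = \left(-35\right) \left(-511\right) = 17885$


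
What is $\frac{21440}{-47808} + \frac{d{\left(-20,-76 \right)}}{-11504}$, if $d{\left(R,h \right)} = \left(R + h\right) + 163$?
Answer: $- \frac{3903889}{8593488} \approx -0.45428$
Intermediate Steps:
$d{\left(R,h \right)} = 163 + R + h$
$\frac{21440}{-47808} + \frac{d{\left(-20,-76 \right)}}{-11504} = \frac{21440}{-47808} + \frac{163 - 20 - 76}{-11504} = 21440 \left(- \frac{1}{47808}\right) + 67 \left(- \frac{1}{11504}\right) = - \frac{335}{747} - \frac{67}{11504} = - \frac{3903889}{8593488}$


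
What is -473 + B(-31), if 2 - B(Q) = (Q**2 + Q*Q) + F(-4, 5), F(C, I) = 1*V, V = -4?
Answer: -2389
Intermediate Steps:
F(C, I) = -4 (F(C, I) = 1*(-4) = -4)
B(Q) = 6 - 2*Q**2 (B(Q) = 2 - ((Q**2 + Q*Q) - 4) = 2 - ((Q**2 + Q**2) - 4) = 2 - (2*Q**2 - 4) = 2 - (-4 + 2*Q**2) = 2 + (4 - 2*Q**2) = 6 - 2*Q**2)
-473 + B(-31) = -473 + (6 - 2*(-31)**2) = -473 + (6 - 2*961) = -473 + (6 - 1922) = -473 - 1916 = -2389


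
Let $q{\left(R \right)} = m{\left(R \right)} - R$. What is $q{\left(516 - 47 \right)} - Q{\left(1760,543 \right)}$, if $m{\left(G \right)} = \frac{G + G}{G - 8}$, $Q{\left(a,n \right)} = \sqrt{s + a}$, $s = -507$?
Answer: $- \frac{215271}{461} - \sqrt{1253} \approx -502.36$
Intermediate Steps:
$Q{\left(a,n \right)} = \sqrt{-507 + a}$
$m{\left(G \right)} = \frac{2 G}{-8 + G}$ ($m{\left(G \right)} = \frac{2 G}{G + \left(-12 + 4\right)} = \frac{2 G}{G - 8} = \frac{2 G}{-8 + G}$)
$q{\left(R \right)} = - R + \frac{2 R}{-8 + R}$ ($q{\left(R \right)} = \frac{2 R}{-8 + R} - R = - R + \frac{2 R}{-8 + R}$)
$q{\left(516 - 47 \right)} - Q{\left(1760,543 \right)} = \frac{\left(516 - 47\right) \left(10 - \left(516 - 47\right)\right)}{-8 + \left(516 - 47\right)} - \sqrt{-507 + 1760} = \frac{\left(516 - 47\right) \left(10 - \left(516 - 47\right)\right)}{-8 + \left(516 - 47\right)} - \sqrt{1253} = \frac{469 \left(10 - 469\right)}{-8 + 469} - \sqrt{1253} = \frac{469 \left(10 - 469\right)}{461} - \sqrt{1253} = 469 \cdot \frac{1}{461} \left(-459\right) - \sqrt{1253} = - \frac{215271}{461} - \sqrt{1253}$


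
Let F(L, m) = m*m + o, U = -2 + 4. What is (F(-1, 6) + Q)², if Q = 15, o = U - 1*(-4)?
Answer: 3249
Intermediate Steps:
U = 2
o = 6 (o = 2 - 1*(-4) = 2 + 4 = 6)
F(L, m) = 6 + m² (F(L, m) = m*m + 6 = m² + 6 = 6 + m²)
(F(-1, 6) + Q)² = ((6 + 6²) + 15)² = ((6 + 36) + 15)² = (42 + 15)² = 57² = 3249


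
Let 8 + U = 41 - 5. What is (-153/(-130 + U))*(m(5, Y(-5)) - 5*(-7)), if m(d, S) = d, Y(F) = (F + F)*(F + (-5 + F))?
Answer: 60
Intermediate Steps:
U = 28 (U = -8 + (41 - 5) = -8 + 36 = 28)
Y(F) = 2*F*(-5 + 2*F) (Y(F) = (2*F)*(-5 + 2*F) = 2*F*(-5 + 2*F))
(-153/(-130 + U))*(m(5, Y(-5)) - 5*(-7)) = (-153/(-130 + 28))*(5 - 5*(-7)) = (-153/(-102))*(5 + 35) = -153*(-1/102)*40 = (3/2)*40 = 60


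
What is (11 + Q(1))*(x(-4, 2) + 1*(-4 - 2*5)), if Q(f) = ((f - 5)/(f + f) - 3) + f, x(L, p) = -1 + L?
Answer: -133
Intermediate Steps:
Q(f) = -3 + f + (-5 + f)/(2*f) (Q(f) = ((-5 + f)/((2*f)) - 3) + f = ((-5 + f)*(1/(2*f)) - 3) + f = ((-5 + f)/(2*f) - 3) + f = (-3 + (-5 + f)/(2*f)) + f = -3 + f + (-5 + f)/(2*f))
(11 + Q(1))*(x(-4, 2) + 1*(-4 - 2*5)) = (11 + (-5/2 + 1 - 5/2/1))*((-1 - 4) + 1*(-4 - 2*5)) = (11 + (-5/2 + 1 - 5/2*1))*(-5 + 1*(-4 - 10)) = (11 + (-5/2 + 1 - 5/2))*(-5 + 1*(-14)) = (11 - 4)*(-5 - 14) = 7*(-19) = -133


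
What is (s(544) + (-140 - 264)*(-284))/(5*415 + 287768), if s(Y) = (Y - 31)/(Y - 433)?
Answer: 4245403/10724191 ≈ 0.39587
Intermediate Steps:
s(Y) = (-31 + Y)/(-433 + Y)
(s(544) + (-140 - 264)*(-284))/(5*415 + 287768) = ((-31 + 544)/(-433 + 544) + (-140 - 264)*(-284))/(5*415 + 287768) = (513/111 - 404*(-284))/(2075 + 287768) = ((1/111)*513 + 114736)/289843 = (171/37 + 114736)*(1/289843) = (4245403/37)*(1/289843) = 4245403/10724191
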